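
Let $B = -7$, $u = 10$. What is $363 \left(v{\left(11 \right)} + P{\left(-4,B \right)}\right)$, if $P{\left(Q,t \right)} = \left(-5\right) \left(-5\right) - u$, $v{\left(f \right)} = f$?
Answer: $9438$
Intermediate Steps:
$P{\left(Q,t \right)} = 15$ ($P{\left(Q,t \right)} = \left(-5\right) \left(-5\right) - 10 = 25 - 10 = 15$)
$363 \left(v{\left(11 \right)} + P{\left(-4,B \right)}\right) = 363 \left(11 + 15\right) = 363 \cdot 26 = 9438$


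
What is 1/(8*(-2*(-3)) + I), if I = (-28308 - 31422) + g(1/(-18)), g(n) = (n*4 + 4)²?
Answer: -81/4833086 ≈ -1.6759e-5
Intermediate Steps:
g(n) = (4 + 4*n)² (g(n) = (4*n + 4)² = (4 + 4*n)²)
I = -4836974/81 (I = (-28308 - 31422) + 16*(1 + 1/(-18))² = -59730 + 16*(1 - 1/18)² = -59730 + 16*(17/18)² = -59730 + 16*(289/324) = -59730 + 1156/81 = -4836974/81 ≈ -59716.)
1/(8*(-2*(-3)) + I) = 1/(8*(-2*(-3)) - 4836974/81) = 1/(8*6 - 4836974/81) = 1/(48 - 4836974/81) = 1/(-4833086/81) = -81/4833086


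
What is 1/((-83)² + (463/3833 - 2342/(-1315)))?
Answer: 5040395/34732866886 ≈ 0.00014512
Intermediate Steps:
1/((-83)² + (463/3833 - 2342/(-1315))) = 1/(6889 + (463*(1/3833) - 2342*(-1/1315))) = 1/(6889 + (463/3833 + 2342/1315)) = 1/(6889 + 9585731/5040395) = 1/(34732866886/5040395) = 5040395/34732866886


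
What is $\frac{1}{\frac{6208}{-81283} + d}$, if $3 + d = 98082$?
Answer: $\frac{81283}{7972149149} \approx 1.0196 \cdot 10^{-5}$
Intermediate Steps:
$d = 98079$ ($d = -3 + 98082 = 98079$)
$\frac{1}{\frac{6208}{-81283} + d} = \frac{1}{\frac{6208}{-81283} + 98079} = \frac{1}{6208 \left(- \frac{1}{81283}\right) + 98079} = \frac{1}{- \frac{6208}{81283} + 98079} = \frac{1}{\frac{7972149149}{81283}} = \frac{81283}{7972149149}$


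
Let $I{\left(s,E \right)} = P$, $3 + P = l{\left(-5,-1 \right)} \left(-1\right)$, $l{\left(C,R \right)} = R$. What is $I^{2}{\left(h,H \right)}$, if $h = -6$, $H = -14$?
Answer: $4$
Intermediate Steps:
$P = -2$ ($P = -3 - -1 = -3 + 1 = -2$)
$I{\left(s,E \right)} = -2$
$I^{2}{\left(h,H \right)} = \left(-2\right)^{2} = 4$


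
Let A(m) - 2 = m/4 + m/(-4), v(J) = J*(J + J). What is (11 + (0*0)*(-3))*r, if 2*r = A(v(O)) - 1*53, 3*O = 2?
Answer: -561/2 ≈ -280.50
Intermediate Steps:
O = ⅔ (O = (⅓)*2 = ⅔ ≈ 0.66667)
v(J) = 2*J² (v(J) = J*(2*J) = 2*J²)
A(m) = 2 (A(m) = 2 + (m/4 + m/(-4)) = 2 + (m*(¼) + m*(-¼)) = 2 + (m/4 - m/4) = 2 + 0 = 2)
r = -51/2 (r = (2 - 1*53)/2 = (2 - 53)/2 = (½)*(-51) = -51/2 ≈ -25.500)
(11 + (0*0)*(-3))*r = (11 + (0*0)*(-3))*(-51/2) = (11 + 0*(-3))*(-51/2) = (11 + 0)*(-51/2) = 11*(-51/2) = -561/2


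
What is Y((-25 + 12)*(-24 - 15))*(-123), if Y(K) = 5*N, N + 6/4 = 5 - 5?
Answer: 1845/2 ≈ 922.50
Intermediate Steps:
N = -3/2 (N = -3/2 + (5 - 5) = -3/2 + 0 = -3/2 ≈ -1.5000)
Y(K) = -15/2 (Y(K) = 5*(-3/2) = -15/2)
Y((-25 + 12)*(-24 - 15))*(-123) = -15/2*(-123) = 1845/2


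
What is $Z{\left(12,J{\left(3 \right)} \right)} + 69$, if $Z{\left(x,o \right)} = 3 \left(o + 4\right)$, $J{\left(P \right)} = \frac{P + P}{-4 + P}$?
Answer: $63$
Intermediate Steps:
$J{\left(P \right)} = \frac{2 P}{-4 + P}$
$Z{\left(x,o \right)} = 12 + 3 o$ ($Z{\left(x,o \right)} = 3 \left(4 + o\right) = 12 + 3 o$)
$Z{\left(12,J{\left(3 \right)} \right)} + 69 = \left(12 + 3 \cdot 2 \cdot 3 \frac{1}{-4 + 3}\right) + 69 = \left(12 + 3 \cdot 2 \cdot 3 \frac{1}{-1}\right) + 69 = \left(12 + 3 \cdot 2 \cdot 3 \left(-1\right)\right) + 69 = \left(12 + 3 \left(-6\right)\right) + 69 = \left(12 - 18\right) + 69 = -6 + 69 = 63$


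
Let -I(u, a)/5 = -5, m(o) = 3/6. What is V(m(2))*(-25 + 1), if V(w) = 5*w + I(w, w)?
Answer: -660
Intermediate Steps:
m(o) = 1/2 (m(o) = 3*(1/6) = 1/2)
I(u, a) = 25 (I(u, a) = -5*(-5) = 25)
V(w) = 25 + 5*w (V(w) = 5*w + 25 = 25 + 5*w)
V(m(2))*(-25 + 1) = (25 + 5*(1/2))*(-25 + 1) = (25 + 5/2)*(-24) = (55/2)*(-24) = -660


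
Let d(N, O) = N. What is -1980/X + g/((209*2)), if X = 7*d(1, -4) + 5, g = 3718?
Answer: -2966/19 ≈ -156.11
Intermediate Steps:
X = 12 (X = 7*1 + 5 = 7 + 5 = 12)
-1980/X + g/((209*2)) = -1980/12 + 3718/((209*2)) = -1980*1/12 + 3718/418 = -165 + 3718*(1/418) = -165 + 169/19 = -2966/19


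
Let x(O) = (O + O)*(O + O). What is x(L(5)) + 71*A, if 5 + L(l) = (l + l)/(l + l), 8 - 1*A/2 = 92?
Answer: -11864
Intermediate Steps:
A = -168 (A = 16 - 2*92 = 16 - 184 = -168)
L(l) = -4 (L(l) = -5 + (l + l)/(l + l) = -5 + (2*l)/((2*l)) = -5 + (2*l)*(1/(2*l)) = -5 + 1 = -4)
x(O) = 4*O**2 (x(O) = (2*O)*(2*O) = 4*O**2)
x(L(5)) + 71*A = 4*(-4)**2 + 71*(-168) = 4*16 - 11928 = 64 - 11928 = -11864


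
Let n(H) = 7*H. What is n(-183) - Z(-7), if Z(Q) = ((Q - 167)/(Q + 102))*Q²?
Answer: -113169/95 ≈ -1191.3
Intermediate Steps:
Z(Q) = Q²*(-167 + Q)/(102 + Q) (Z(Q) = ((-167 + Q)/(102 + Q))*Q² = Q²*(-167 + Q)/(102 + Q))
n(-183) - Z(-7) = 7*(-183) - (-7)²*(-167 - 7)/(102 - 7) = -1281 - 49*(-174)/95 = -1281 - 1*(-8526/95) = -1281 + 8526/95 = -113169/95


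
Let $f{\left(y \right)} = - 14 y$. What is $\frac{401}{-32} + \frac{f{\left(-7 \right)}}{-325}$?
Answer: $- \frac{133461}{10400} \approx -12.833$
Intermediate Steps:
$\frac{401}{-32} + \frac{f{\left(-7 \right)}}{-325} = \frac{401}{-32} + \frac{\left(-14\right) \left(-7\right)}{-325} = 401 \left(- \frac{1}{32}\right) + 98 \left(- \frac{1}{325}\right) = - \frac{401}{32} - \frac{98}{325} = - \frac{133461}{10400}$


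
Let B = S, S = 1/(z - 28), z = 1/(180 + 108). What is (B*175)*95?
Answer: -4788000/8063 ≈ -593.82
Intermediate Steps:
z = 1/288 ≈ 0.0034722
S = -288/8063 (S = 1/(1/288 - 28) = 1/(-8063/288) = -288/8063 ≈ -0.035719)
B = -288/8063 ≈ -0.035719
(B*175)*95 = -288/8063*175*95 = -50400/8063*95 = -4788000/8063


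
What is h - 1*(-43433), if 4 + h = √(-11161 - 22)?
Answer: 43429 + I*√11183 ≈ 43429.0 + 105.75*I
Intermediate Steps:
h = -4 + I*√11183 (h = -4 + √(-11161 - 22) = -4 + √(-11183) = -4 + I*√11183 ≈ -4.0 + 105.75*I)
h - 1*(-43433) = (-4 + I*√11183) - 1*(-43433) = (-4 + I*√11183) + 43433 = 43429 + I*√11183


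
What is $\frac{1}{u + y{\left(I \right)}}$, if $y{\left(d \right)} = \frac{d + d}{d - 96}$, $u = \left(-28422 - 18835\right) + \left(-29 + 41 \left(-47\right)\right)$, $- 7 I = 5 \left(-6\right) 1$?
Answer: $- \frac{107}{5265801} \approx -2.032 \cdot 10^{-5}$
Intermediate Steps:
$I = \frac{30}{7}$ ($I = - \frac{5 \left(-6\right) 1}{7} = - \frac{\left(-30\right) 1}{7} = \left(- \frac{1}{7}\right) \left(-30\right) = \frac{30}{7} \approx 4.2857$)
$u = -49213$ ($u = -47257 - 1956 = -49213$)
$y{\left(d \right)} = \frac{2 d}{-96 + d}$
$\frac{1}{u + y{\left(I \right)}} = \frac{1}{-49213 + 2 \cdot \frac{30}{7} \frac{1}{-96 + \frac{30}{7}}} = \frac{1}{-49213 + 2 \cdot \frac{30}{7} \frac{1}{- \frac{642}{7}}} = \frac{1}{-49213 + 2 \cdot \frac{30}{7} \left(- \frac{7}{642}\right)} = \frac{1}{-49213 - \frac{10}{107}} = \frac{1}{- \frac{5265801}{107}} = - \frac{107}{5265801}$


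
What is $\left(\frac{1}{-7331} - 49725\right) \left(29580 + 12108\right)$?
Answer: $- \frac{15196692391488}{7331} \approx -2.0729 \cdot 10^{9}$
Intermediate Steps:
$\left(\frac{1}{-7331} - 49725\right) \left(29580 + 12108\right) = \left(- \frac{1}{7331} - 49725\right) 41688 = \left(- \frac{364533976}{7331}\right) 41688 = - \frac{15196692391488}{7331}$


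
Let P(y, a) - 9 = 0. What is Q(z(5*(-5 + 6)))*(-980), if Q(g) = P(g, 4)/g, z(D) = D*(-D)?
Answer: 1764/5 ≈ 352.80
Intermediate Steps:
z(D) = -D²
P(y, a) = 9 (P(y, a) = 9 + 0 = 9)
Q(g) = 9/g
Q(z(5*(-5 + 6)))*(-980) = (9/((-(5*(-5 + 6))²)))*(-980) = (9/((-(5*1)²)))*(-980) = (9/((-1*5²)))*(-980) = (9/((-1*25)))*(-980) = (9/(-25))*(-980) = (9*(-1/25))*(-980) = -9/25*(-980) = 1764/5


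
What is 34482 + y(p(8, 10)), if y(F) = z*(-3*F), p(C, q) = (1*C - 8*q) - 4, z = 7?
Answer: 36078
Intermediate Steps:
p(C, q) = -4 + C - 8*q (p(C, q) = (C - 8*q) - 4 = -4 + C - 8*q)
y(F) = -21*F (y(F) = 7*(-3*F) = -21*F)
34482 + y(p(8, 10)) = 34482 - 21*(-4 + 8 - 8*10) = 34482 - 21*(-4 + 8 - 80) = 34482 - 21*(-76) = 34482 + 1596 = 36078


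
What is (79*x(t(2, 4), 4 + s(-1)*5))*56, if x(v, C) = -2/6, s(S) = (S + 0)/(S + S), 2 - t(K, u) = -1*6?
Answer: -4424/3 ≈ -1474.7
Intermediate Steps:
t(K, u) = 8 (t(K, u) = 2 - (-1)*6 = 2 - 1*(-6) = 2 + 6 = 8)
s(S) = ½ (s(S) = S/((2*S)) = S*(1/(2*S)) = ½)
x(v, C) = -⅓ (x(v, C) = -2*⅙ = -⅓)
(79*x(t(2, 4), 4 + s(-1)*5))*56 = (79*(-⅓))*56 = -79/3*56 = -4424/3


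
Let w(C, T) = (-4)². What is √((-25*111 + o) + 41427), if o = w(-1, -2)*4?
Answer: 2*√9679 ≈ 196.76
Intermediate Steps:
w(C, T) = 16
o = 64 (o = 16*4 = 64)
√((-25*111 + o) + 41427) = √((-25*111 + 64) + 41427) = √((-2775 + 64) + 41427) = √(-2711 + 41427) = √38716 = 2*√9679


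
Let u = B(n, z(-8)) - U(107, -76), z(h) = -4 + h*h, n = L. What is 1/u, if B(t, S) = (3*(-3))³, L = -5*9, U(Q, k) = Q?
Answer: -1/836 ≈ -0.0011962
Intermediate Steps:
L = -45
n = -45
z(h) = -4 + h²
B(t, S) = -729 (B(t, S) = (-9)³ = -729)
u = -836 (u = -729 - 1*107 = -729 - 107 = -836)
1/u = 1/(-836) = -1/836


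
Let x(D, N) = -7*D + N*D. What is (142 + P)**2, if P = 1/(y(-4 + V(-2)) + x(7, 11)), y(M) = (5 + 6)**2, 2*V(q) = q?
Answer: 447703281/22201 ≈ 20166.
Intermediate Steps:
V(q) = q/2
x(D, N) = -7*D + D*N
y(M) = 121 (y(M) = 11**2 = 121)
P = 1/149 (P = 1/(121 + 7*(-7 + 11)) = 1/(121 + 7*4) = 1/(121 + 28) = 1/149 ≈ 0.0067114)
(142 + P)**2 = (142 + 1/149)**2 = (21159/149)**2 = 447703281/22201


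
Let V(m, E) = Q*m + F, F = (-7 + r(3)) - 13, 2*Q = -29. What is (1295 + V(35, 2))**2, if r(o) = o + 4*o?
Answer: 2449225/4 ≈ 6.1231e+5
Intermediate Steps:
r(o) = 5*o
Q = -29/2 (Q = (1/2)*(-29) = -29/2 ≈ -14.500)
F = -5 (F = (-7 + 5*3) - 13 = (-7 + 15) - 13 = 8 - 13 = -5)
V(m, E) = -5 - 29*m/2 (V(m, E) = -29*m/2 - 5 = -5 - 29*m/2)
(1295 + V(35, 2))**2 = (1295 + (-5 - 29/2*35))**2 = (1295 + (-5 - 1015/2))**2 = (1295 - 1025/2)**2 = (1565/2)**2 = 2449225/4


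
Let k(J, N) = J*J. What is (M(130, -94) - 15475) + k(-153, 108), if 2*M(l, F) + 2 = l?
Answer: 7998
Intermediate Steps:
M(l, F) = -1 + l/2
k(J, N) = J²
(M(130, -94) - 15475) + k(-153, 108) = ((-1 + (½)*130) - 15475) + (-153)² = ((-1 + 65) - 15475) + 23409 = (64 - 15475) + 23409 = -15411 + 23409 = 7998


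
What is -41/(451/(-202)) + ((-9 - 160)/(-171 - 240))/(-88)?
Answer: 664007/36168 ≈ 18.359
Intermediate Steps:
-41/(451/(-202)) + ((-9 - 160)/(-171 - 240))/(-88) = -41/(451*(-1/202)) - 169/(-411)*(-1/88) = -41/(-451/202) - 169*(-1/411)*(-1/88) = -41*(-202/451) + (169/411)*(-1/88) = 202/11 - 169/36168 = 664007/36168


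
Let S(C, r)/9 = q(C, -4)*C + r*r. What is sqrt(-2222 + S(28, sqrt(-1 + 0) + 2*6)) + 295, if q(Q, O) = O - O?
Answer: 295 + sqrt(-935 + 216*I) ≈ 298.51 + 30.778*I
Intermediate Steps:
q(Q, O) = 0
S(C, r) = 9*r**2 (S(C, r) = 9*(0*C + r*r) = 9*(0 + r**2) = 9*r**2)
sqrt(-2222 + S(28, sqrt(-1 + 0) + 2*6)) + 295 = sqrt(-2222 + 9*(sqrt(-1 + 0) + 2*6)**2) + 295 = sqrt(-2222 + 9*(sqrt(-1) + 12)**2) + 295 = sqrt(-2222 + 9*(I + 12)**2) + 295 = sqrt(-2222 + 9*(12 + I)**2) + 295 = 295 + sqrt(-2222 + 9*(12 + I)**2)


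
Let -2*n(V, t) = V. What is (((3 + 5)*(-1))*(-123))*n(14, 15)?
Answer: -6888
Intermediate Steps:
n(V, t) = -V/2
(((3 + 5)*(-1))*(-123))*n(14, 15) = (((3 + 5)*(-1))*(-123))*(-½*14) = ((8*(-1))*(-123))*(-7) = -8*(-123)*(-7) = 984*(-7) = -6888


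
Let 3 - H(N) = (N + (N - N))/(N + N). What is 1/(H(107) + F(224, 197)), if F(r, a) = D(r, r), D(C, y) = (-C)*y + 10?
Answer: -2/100327 ≈ -1.9935e-5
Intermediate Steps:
H(N) = 5/2 (H(N) = 3 - (N + (N - N))/(N + N) = 3 - (N + 0)/(2*N) = 3 - N*1/(2*N) = 3 - 1*½ = 3 - ½ = 5/2)
D(C, y) = 10 - C*y (D(C, y) = -C*y + 10 = 10 - C*y)
F(r, a) = 10 - r² (F(r, a) = 10 - r*r = 10 - r²)
1/(H(107) + F(224, 197)) = 1/(5/2 + (10 - 1*224²)) = 1/(5/2 + (10 - 1*50176)) = 1/(5/2 + (10 - 50176)) = 1/(5/2 - 50166) = 1/(-100327/2) = -2/100327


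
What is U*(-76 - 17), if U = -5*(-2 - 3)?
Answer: -2325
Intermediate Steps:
U = 25 (U = -5*(-5) = 25)
U*(-76 - 17) = 25*(-76 - 17) = 25*(-93) = -2325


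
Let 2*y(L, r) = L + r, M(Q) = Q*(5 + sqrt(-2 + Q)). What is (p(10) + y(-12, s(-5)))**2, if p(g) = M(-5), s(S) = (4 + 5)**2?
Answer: (19 - 10*I*sqrt(7))**2/4 ≈ -84.75 - 251.35*I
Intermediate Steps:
s(S) = 81 (s(S) = 9**2 = 81)
p(g) = -25 - 5*I*sqrt(7) (p(g) = -5*(5 + sqrt(-2 - 5)) = -5*(5 + sqrt(-7)) = -5*(5 + I*sqrt(7)) = -25 - 5*I*sqrt(7))
y(L, r) = L/2 + r/2 (y(L, r) = (L + r)/2 = L/2 + r/2)
(p(10) + y(-12, s(-5)))**2 = ((-25 - 5*I*sqrt(7)) + ((1/2)*(-12) + (1/2)*81))**2 = ((-25 - 5*I*sqrt(7)) + (-6 + 81/2))**2 = ((-25 - 5*I*sqrt(7)) + 69/2)**2 = (19/2 - 5*I*sqrt(7))**2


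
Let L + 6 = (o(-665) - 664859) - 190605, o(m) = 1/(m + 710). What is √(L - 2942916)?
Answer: I*√854636845/15 ≈ 1948.9*I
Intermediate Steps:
o(m) = 1/(710 + m)
L = -38496149/45 (L = -6 + ((1/(710 - 665) - 664859) - 190605) = -6 + ((1/45 - 664859) - 190605) = -6 + (-29918654/45 - 190605) = -6 - 38495879/45 = -38496149/45 ≈ -8.5547e+5)
√(L - 2942916) = √(-38496149/45 - 2942916) = √(-170927369/45) = I*√854636845/15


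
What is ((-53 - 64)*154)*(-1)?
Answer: 18018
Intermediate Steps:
((-53 - 64)*154)*(-1) = -117*154*(-1) = -18018*(-1) = 18018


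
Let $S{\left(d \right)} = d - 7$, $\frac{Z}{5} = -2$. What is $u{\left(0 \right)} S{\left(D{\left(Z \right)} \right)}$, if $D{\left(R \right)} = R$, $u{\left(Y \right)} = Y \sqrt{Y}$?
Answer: $0$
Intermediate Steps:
$Z = -10$ ($Z = 5 \left(-2\right) = -10$)
$u{\left(Y \right)} = Y^{\frac{3}{2}}$
$S{\left(d \right)} = -7 + d$
$u{\left(0 \right)} S{\left(D{\left(Z \right)} \right)} = 0^{\frac{3}{2}} \left(-7 - 10\right) = 0 \left(-17\right) = 0$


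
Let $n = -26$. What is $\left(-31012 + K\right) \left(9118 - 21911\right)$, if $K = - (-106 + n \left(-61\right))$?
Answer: $415670156$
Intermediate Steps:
$K = -1480$ ($K = - (-106 - -1586) = - (-106 + 1586) = \left(-1\right) 1480 = -1480$)
$\left(-31012 + K\right) \left(9118 - 21911\right) = \left(-31012 - 1480\right) \left(9118 - 21911\right) = \left(-32492\right) \left(-12793\right) = 415670156$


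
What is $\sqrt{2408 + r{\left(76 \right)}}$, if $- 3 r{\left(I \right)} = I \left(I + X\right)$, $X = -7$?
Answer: $2 \sqrt{165} \approx 25.69$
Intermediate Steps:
$r{\left(I \right)} = - \frac{I \left(-7 + I\right)}{3}$ ($r{\left(I \right)} = - \frac{I \left(I - 7\right)}{3} = - \frac{I \left(-7 + I\right)}{3}$)
$\sqrt{2408 + r{\left(76 \right)}} = \sqrt{2408 + \frac{1}{3} \cdot 76 \left(7 - 76\right)} = \sqrt{2408 + \frac{1}{3} \cdot 76 \left(-69\right)} = \sqrt{2408 - 1748} = \sqrt{660} = 2 \sqrt{165}$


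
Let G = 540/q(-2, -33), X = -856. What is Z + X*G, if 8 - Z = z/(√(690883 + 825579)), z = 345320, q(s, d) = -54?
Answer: 8568 - 172660*√1516462/758231 ≈ 8287.6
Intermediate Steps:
Z = 8 - 172660*√1516462/758231 (Z = 8 - 345320/(√(690883 + 825579)) = 8 - 345320/(√1516462) = 8 - 345320*√1516462/1516462 = 8 - 172660*√1516462/758231 ≈ -272.42)
G = -10 (G = 540/(-54) = 540*(-1/54) = -10)
Z + X*G = (8 - 172660*√1516462/758231) - 856*(-10) = (8 - 172660*√1516462/758231) + 8560 = 8568 - 172660*√1516462/758231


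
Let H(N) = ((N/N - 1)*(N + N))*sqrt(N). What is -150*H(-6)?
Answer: 0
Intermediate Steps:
H(N) = 0 (H(N) = ((1 - 1)*(2*N))*sqrt(N) = (0*(2*N))*sqrt(N) = 0*sqrt(N) = 0)
-150*H(-6) = -150*0 = 0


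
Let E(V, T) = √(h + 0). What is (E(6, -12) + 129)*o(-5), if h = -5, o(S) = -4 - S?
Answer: 129 + I*√5 ≈ 129.0 + 2.2361*I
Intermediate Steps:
E(V, T) = I*√5 (E(V, T) = √(-5 + 0) = √(-5) = I*√5)
(E(6, -12) + 129)*o(-5) = (I*√5 + 129)*(-4 - 1*(-5)) = (129 + I*√5)*(-4 + 5) = (129 + I*√5)*1 = 129 + I*√5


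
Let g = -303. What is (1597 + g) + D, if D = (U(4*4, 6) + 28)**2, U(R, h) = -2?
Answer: 1970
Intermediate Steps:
D = 676 (D = (-2 + 28)**2 = 26**2 = 676)
(1597 + g) + D = (1597 - 303) + 676 = 1294 + 676 = 1970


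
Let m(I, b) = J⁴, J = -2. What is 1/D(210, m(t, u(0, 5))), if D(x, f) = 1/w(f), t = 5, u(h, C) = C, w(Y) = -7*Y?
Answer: -112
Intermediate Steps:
m(I, b) = 16 (m(I, b) = (-2)⁴ = 16)
D(x, f) = -1/(7*f) (D(x, f) = 1/(-7*f) = -1/(7*f))
1/D(210, m(t, u(0, 5))) = 1/(-⅐/16) = 1/(-⅐*1/16) = 1/(-1/112) = -112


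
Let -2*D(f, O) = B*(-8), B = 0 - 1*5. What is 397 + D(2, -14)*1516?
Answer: -29923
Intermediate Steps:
B = -5 (B = 0 - 5 = -5)
D(f, O) = -20 (D(f, O) = -(-5)*(-8)/2 = -½*40 = -20)
397 + D(2, -14)*1516 = 397 - 20*1516 = 397 - 30320 = -29923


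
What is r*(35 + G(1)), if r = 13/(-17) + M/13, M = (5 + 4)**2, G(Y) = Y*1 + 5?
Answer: 49528/221 ≈ 224.11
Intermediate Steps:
G(Y) = 5 + Y (G(Y) = Y + 5 = 5 + Y)
M = 81 (M = 9**2 = 81)
r = 1208/221 (r = 13/(-17) + 81/13 = 13*(-1/17) + 81*(1/13) = -13/17 + 81/13 = 1208/221 ≈ 5.4661)
r*(35 + G(1)) = 1208*(35 + (5 + 1))/221 = 1208*(35 + 6)/221 = (1208/221)*41 = 49528/221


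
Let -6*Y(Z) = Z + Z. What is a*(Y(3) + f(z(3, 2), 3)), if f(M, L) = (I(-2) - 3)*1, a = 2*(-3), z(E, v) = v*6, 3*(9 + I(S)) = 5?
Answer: 68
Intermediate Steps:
I(S) = -22/3 (I(S) = -9 + (1/3)*5 = -9 + 5/3 = -22/3)
z(E, v) = 6*v
a = -6
Y(Z) = -Z/3 (Y(Z) = -(Z + Z)/6 = -Z/3)
f(M, L) = -31/3 (f(M, L) = (-22/3 - 3)*1 = -31/3*1 = -31/3)
a*(Y(3) + f(z(3, 2), 3)) = -6*(-1/3*3 - 31/3) = -6*(-1 - 31/3) = -6*(-34/3) = 68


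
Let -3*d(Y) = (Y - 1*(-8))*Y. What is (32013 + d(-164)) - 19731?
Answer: 3754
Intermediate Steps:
d(Y) = -Y*(8 + Y)/3 (d(Y) = -(Y - 1*(-8))*Y/3 = -(Y + 8)*Y/3 = -(8 + Y)*Y/3 = -Y*(8 + Y)/3)
(32013 + d(-164)) - 19731 = (32013 - ⅓*(-164)*(8 - 164)) - 19731 = (32013 - ⅓*(-164)*(-156)) - 19731 = (32013 - 8528) - 19731 = 23485 - 19731 = 3754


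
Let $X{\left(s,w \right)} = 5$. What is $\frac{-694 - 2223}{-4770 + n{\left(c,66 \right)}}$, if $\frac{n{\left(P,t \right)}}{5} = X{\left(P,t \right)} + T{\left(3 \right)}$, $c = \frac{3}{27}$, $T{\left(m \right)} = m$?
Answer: $\frac{2917}{4730} \approx 0.6167$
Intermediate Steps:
$c = \frac{1}{9}$ ($c = 3 \cdot \frac{1}{27} = \frac{1}{9} \approx 0.11111$)
$n{\left(P,t \right)} = 40$ ($n{\left(P,t \right)} = 5 \left(5 + 3\right) = 5 \cdot 8 = 40$)
$\frac{-694 - 2223}{-4770 + n{\left(c,66 \right)}} = \frac{-694 - 2223}{-4770 + 40} = - \frac{2917}{-4730} = \left(-2917\right) \left(- \frac{1}{4730}\right) = \frac{2917}{4730}$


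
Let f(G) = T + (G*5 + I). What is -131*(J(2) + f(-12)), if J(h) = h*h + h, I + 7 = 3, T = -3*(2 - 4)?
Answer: 6812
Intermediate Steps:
T = 6 (T = -3*(-2) = 6)
I = -4 (I = -7 + 3 = -4)
J(h) = h + h² (J(h) = h² + h = h + h²)
f(G) = 2 + 5*G (f(G) = 6 + (G*5 - 4) = 6 + (5*G - 4) = 6 + (-4 + 5*G) = 2 + 5*G)
-131*(J(2) + f(-12)) = -131*(2*(1 + 2) + (2 + 5*(-12))) = -131*(2*3 + (2 - 60)) = -131*(6 - 58) = -131*(-52) = 6812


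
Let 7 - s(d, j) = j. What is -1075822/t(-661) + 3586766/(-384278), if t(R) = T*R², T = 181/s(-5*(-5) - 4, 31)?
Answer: -136864594849291/15194871087439 ≈ -9.0073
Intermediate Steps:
s(d, j) = 7 - j
T = -181/24 (T = 181/(7 - 1*31) = 181/(7 - 31) = 181/(-24) = 181*(-1/24) = -181/24 ≈ -7.5417)
t(R) = -181*R²/24
-1075822/t(-661) + 3586766/(-384278) = -1075822/((-181/24*(-661)²)) + 3586766/(-384278) = -1075822/((-181/24*436921)) + 3586766*(-1/384278) = -1075822/(-79082701/24) - 1793383/192139 = -1075822*(-24/79082701) - 1793383/192139 = 25819728/79082701 - 1793383/192139 = -136864594849291/15194871087439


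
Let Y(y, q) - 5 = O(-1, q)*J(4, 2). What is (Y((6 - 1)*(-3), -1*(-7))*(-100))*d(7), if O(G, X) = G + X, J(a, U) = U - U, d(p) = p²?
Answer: -24500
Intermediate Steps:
J(a, U) = 0
Y(y, q) = 5 (Y(y, q) = 5 + (-1 + q)*0 = 5 + 0 = 5)
(Y((6 - 1)*(-3), -1*(-7))*(-100))*d(7) = (5*(-100))*7² = -500*49 = -24500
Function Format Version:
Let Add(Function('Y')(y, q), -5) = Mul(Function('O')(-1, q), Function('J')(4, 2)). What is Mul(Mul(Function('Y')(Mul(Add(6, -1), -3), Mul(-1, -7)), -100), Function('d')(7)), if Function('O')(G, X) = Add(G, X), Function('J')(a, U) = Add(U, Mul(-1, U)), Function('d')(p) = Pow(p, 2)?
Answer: -24500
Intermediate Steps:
Function('J')(a, U) = 0
Function('Y')(y, q) = 5 (Function('Y')(y, q) = Add(5, Mul(Add(-1, q), 0)) = Add(5, 0) = 5)
Mul(Mul(Function('Y')(Mul(Add(6, -1), -3), Mul(-1, -7)), -100), Function('d')(7)) = Mul(Mul(5, -100), Pow(7, 2)) = Mul(-500, 49) = -24500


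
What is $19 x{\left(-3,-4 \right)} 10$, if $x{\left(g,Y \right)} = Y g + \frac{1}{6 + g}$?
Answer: $\frac{7030}{3} \approx 2343.3$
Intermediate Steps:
$x{\left(g,Y \right)} = \frac{1}{6 + g} + Y g$
$19 x{\left(-3,-4 \right)} 10 = 19 \frac{1 - 4 \left(-3\right)^{2} + 6 \left(-4\right) \left(-3\right)}{6 - 3} \cdot 10 = 19 \frac{1 - 36 + 72}{3} \cdot 10 = 19 \cdot \frac{1}{3} \cdot 37 \cdot 10 = 19 \cdot \frac{37}{3} \cdot 10 = \frac{703}{3} \cdot 10 = \frac{7030}{3}$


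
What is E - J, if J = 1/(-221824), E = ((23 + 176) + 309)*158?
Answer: 17804481537/221824 ≈ 80264.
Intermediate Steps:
E = 80264 (E = (199 + 309)*158 = 508*158 = 80264)
J = -1/221824 ≈ -4.5081e-6
E - J = 80264 - 1*(-1/221824) = 80264 + 1/221824 = 17804481537/221824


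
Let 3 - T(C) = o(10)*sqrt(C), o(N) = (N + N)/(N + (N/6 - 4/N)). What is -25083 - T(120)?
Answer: -25086 + 600*sqrt(30)/169 ≈ -25067.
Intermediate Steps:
o(N) = 2*N/(-4/N + 7*N/6) (o(N) = (2*N)/(N + (N*(1/6) - 4/N)) = (2*N)/(N + (N/6 - 4/N)) = (2*N)/(N + (-4/N + N/6)) = (2*N)/(-4/N + 7*N/6) = 2*N/(-4/N + 7*N/6))
T(C) = 3 - 300*sqrt(C)/169 (T(C) = 3 - 12*10**2/(-24 + 7*10**2)*sqrt(C) = 3 - 12*100/(-24 + 7*100)*sqrt(C) = 3 - 12*100/(-24 + 700)*sqrt(C) = 3 - 12*100/676*sqrt(C) = 3 - 12*100*(1/676)*sqrt(C) = 3 - 300*sqrt(C)/169)
-25083 - T(120) = -25083 - (3 - 600*sqrt(30)/169) = -25083 + (-3 + 600*sqrt(30)/169) = -25086 + 600*sqrt(30)/169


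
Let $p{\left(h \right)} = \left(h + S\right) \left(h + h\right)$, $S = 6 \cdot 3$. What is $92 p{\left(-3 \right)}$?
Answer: $-8280$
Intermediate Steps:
$S = 18$
$p{\left(h \right)} = 2 h \left(18 + h\right)$ ($p{\left(h \right)} = \left(h + 18\right) \left(h + h\right) = \left(18 + h\right) 2 h = 2 h \left(18 + h\right)$)
$92 p{\left(-3 \right)} = 92 \cdot 2 \left(-3\right) \left(18 - 3\right) = 92 \cdot 2 \left(-3\right) 15 = 92 \left(-90\right) = -8280$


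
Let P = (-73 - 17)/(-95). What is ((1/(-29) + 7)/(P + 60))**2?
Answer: 3682561/281937681 ≈ 0.013062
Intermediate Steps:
P = 18/19 (P = -90*(-1/95) = 18/19 ≈ 0.94737)
((1/(-29) + 7)/(P + 60))**2 = ((1/(-29) + 7)/(18/19 + 60))**2 = ((-1/29 + 7)/(1158/19))**2 = ((202/29)*(19/1158))**2 = (1919/16791)**2 = 3682561/281937681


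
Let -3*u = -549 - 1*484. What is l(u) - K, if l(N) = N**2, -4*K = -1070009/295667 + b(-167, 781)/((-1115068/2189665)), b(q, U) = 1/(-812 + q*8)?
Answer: 1007568429054680751913/8498058775736256 ≈ 1.1856e+5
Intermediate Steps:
b(q, U) = 1/(-812 + 8*q)
u = 1033/3 (u = -(-549 - 1*484)/3 = -(-549 - 484)/3 = -1/3*(-1033) = 1033/3 ≈ 344.33)
K = 2562201833293021/2832686258578752 (K = -(-1070009/295667 + (1/(4*(-203 + 2*(-167))))/((-1115068/2189665)))/4 = -(-1070009*1/295667 + (1/(4*(-203 - 334)))/((-1115068*1/2189665)))/4 = -(-1070009/295667 + ((1/4)/(-537))/(-1115068/2189665))/4 = -(-1070009/295667 + ((1/4)*(-1/537))*(-2189665/1115068))/4 = -(-1070009/295667 - 1/2148*(-2189665/1115068))/4 = -(-1070009/295667 + 2189665/2395166064)/4 = -1/4*(-2562201833293021/708171564644688) = 2562201833293021/2832686258578752 ≈ 0.90451)
l(u) - K = (1033/3)**2 - 1*2562201833293021/2832686258578752 = 1067089/9 - 2562201833293021/2832686258578752 = 1007568429054680751913/8498058775736256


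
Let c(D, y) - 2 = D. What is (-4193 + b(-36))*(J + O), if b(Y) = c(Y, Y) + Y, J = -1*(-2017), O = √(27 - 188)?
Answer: -8598471 - 4263*I*√161 ≈ -8.5985e+6 - 54091.0*I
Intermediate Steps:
c(D, y) = 2 + D
O = I*√161 (O = √(-161) = I*√161 ≈ 12.689*I)
J = 2017
b(Y) = 2 + 2*Y (b(Y) = (2 + Y) + Y = 2 + 2*Y)
(-4193 + b(-36))*(J + O) = (-4193 + (2 + 2*(-36)))*(2017 + I*√161) = (-4193 + (2 - 72))*(2017 + I*√161) = (-4193 - 70)*(2017 + I*√161) = -4263*(2017 + I*√161) = -8598471 - 4263*I*√161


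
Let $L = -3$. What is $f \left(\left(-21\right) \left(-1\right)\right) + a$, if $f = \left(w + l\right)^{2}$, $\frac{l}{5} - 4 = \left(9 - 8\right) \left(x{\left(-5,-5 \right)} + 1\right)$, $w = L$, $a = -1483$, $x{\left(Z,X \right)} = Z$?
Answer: $-1294$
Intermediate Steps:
$w = -3$
$l = 0$ ($l = 20 + 5 \left(9 - 8\right) \left(-5 + 1\right) = 20 + 5 \cdot 1 \left(-4\right) = 20 + 5 \left(-4\right) = 20 - 20 = 0$)
$f = 9$ ($f = \left(-3 + 0\right)^{2} = \left(-3\right)^{2} = 9$)
$f \left(\left(-21\right) \left(-1\right)\right) + a = 9 \left(\left(-21\right) \left(-1\right)\right) - 1483 = 9 \cdot 21 - 1483 = 189 - 1483 = -1294$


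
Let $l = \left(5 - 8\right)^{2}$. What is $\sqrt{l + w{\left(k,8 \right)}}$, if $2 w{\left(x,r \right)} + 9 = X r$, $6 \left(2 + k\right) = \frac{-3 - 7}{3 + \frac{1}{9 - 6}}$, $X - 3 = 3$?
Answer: $\frac{\sqrt{114}}{2} \approx 5.3385$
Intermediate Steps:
$X = 6$ ($X = 3 + 3 = 6$)
$k = - \frac{5}{2}$ ($k = -2 + \frac{\left(-3 - 7\right) \frac{1}{3 + \frac{1}{9 - 6}}}{6} = -2 + \frac{\left(-10\right) \frac{1}{3 + \frac{1}{3}}}{6} = -2 + \frac{\left(-10\right) \frac{1}{\frac{10}{3}}}{6} = -2 + \frac{\left(-10\right) \frac{3}{10}}{6} = -2 + \frac{1}{6} \left(-3\right) = -2 - \frac{1}{2} = - \frac{5}{2} \approx -2.5$)
$w{\left(x,r \right)} = - \frac{9}{2} + 3 r$ ($w{\left(x,r \right)} = - \frac{9}{2} + \frac{6 r}{2} = - \frac{9}{2} + 3 r$)
$l = 9$ ($l = \left(-3\right)^{2} = 9$)
$\sqrt{l + w{\left(k,8 \right)}} = \sqrt{9 + \left(- \frac{9}{2} + 3 \cdot 8\right)} = \sqrt{9 + \left(- \frac{9}{2} + 24\right)} = \sqrt{9 + \frac{39}{2}} = \sqrt{\frac{57}{2}} = \frac{\sqrt{114}}{2}$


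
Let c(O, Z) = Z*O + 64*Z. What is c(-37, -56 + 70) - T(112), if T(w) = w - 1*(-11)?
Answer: 255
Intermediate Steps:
T(w) = 11 + w (T(w) = w + 11 = 11 + w)
c(O, Z) = 64*Z + O*Z (c(O, Z) = O*Z + 64*Z = 64*Z + O*Z)
c(-37, -56 + 70) - T(112) = (-56 + 70)*(64 - 37) - (11 + 112) = 14*27 - 1*123 = 378 - 123 = 255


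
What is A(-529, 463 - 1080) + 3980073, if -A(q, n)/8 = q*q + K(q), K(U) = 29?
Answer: 1741113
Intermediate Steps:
A(q, n) = -232 - 8*q² (A(q, n) = -8*(q*q + 29) = -8*(q² + 29) = -8*(29 + q²) = -232 - 8*q²)
A(-529, 463 - 1080) + 3980073 = (-232 - 8*(-529)²) + 3980073 = (-232 - 8*279841) + 3980073 = (-232 - 2238728) + 3980073 = -2238960 + 3980073 = 1741113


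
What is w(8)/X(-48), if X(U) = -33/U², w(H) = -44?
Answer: 3072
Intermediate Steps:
X(U) = -33/U²
w(8)/X(-48) = -44/((-33/(-48)²)) = -44/((-33*1/2304)) = -44/(-11/768) = -44*(-768/11) = 3072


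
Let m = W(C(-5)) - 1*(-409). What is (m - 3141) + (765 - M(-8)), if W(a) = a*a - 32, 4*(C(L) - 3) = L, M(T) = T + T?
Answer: -31679/16 ≈ -1979.9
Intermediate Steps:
M(T) = 2*T
C(L) = 3 + L/4
W(a) = -32 + a² (W(a) = a² - 32 = -32 + a²)
m = 6081/16 (m = (-32 + (3 + (¼)*(-5))²) - 1*(-409) = (-32 + (3 - 5/4)²) + 409 = (-32 + (7/4)²) + 409 = (-32 + 49/16) + 409 = -463/16 + 409 = 6081/16 ≈ 380.06)
(m - 3141) + (765 - M(-8)) = (6081/16 - 3141) + (765 - 2*(-8)) = -44175/16 + (765 - 1*(-16)) = -44175/16 + (765 + 16) = -44175/16 + 781 = -31679/16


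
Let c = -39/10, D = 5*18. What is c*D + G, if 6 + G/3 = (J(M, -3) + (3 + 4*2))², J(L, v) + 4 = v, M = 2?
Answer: -321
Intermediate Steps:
D = 90
c = -39/10 (c = -39*⅒ = -39/10 ≈ -3.9000)
J(L, v) = -4 + v
G = 30 (G = -18 + 3*((-4 - 3) + (3 + 4*2))² = -18 + 3*(-7 + (3 + 8))² = -18 + 3*(-7 + 11)² = -18 + 3*4² = -18 + 3*16 = -18 + 48 = 30)
c*D + G = -39/10*90 + 30 = -351 + 30 = -321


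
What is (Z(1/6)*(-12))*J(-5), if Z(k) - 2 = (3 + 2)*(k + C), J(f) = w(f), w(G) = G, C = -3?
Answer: -730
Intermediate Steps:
J(f) = f
Z(k) = -13 + 5*k (Z(k) = 2 + (3 + 2)*(k - 3) = 2 + 5*(-3 + k) = 2 + (-15 + 5*k) = -13 + 5*k)
(Z(1/6)*(-12))*J(-5) = ((-13 + 5/6)*(-12))*(-5) = ((-13 + 5*(⅙))*(-12))*(-5) = ((-13 + ⅚)*(-12))*(-5) = -73/6*(-12)*(-5) = 146*(-5) = -730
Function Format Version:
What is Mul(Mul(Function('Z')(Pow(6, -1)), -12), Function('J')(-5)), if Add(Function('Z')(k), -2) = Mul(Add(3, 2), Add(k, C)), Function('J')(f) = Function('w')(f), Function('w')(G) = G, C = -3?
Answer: -730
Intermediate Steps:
Function('J')(f) = f
Function('Z')(k) = Add(-13, Mul(5, k)) (Function('Z')(k) = Add(2, Mul(Add(3, 2), Add(k, -3))) = Add(2, Mul(5, Add(-3, k))) = Add(2, Add(-15, Mul(5, k))) = Add(-13, Mul(5, k)))
Mul(Mul(Function('Z')(Pow(6, -1)), -12), Function('J')(-5)) = Mul(Mul(Add(-13, Mul(5, Pow(6, -1))), -12), -5) = Mul(Mul(Add(-13, Mul(5, Rational(1, 6))), -12), -5) = Mul(Mul(Add(-13, Rational(5, 6)), -12), -5) = Mul(Mul(Rational(-73, 6), -12), -5) = Mul(146, -5) = -730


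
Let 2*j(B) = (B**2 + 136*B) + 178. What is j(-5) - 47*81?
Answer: -8091/2 ≈ -4045.5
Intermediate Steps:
j(B) = 89 + B**2/2 + 68*B (j(B) = ((B**2 + 136*B) + 178)/2 = (178 + B**2 + 136*B)/2 = 89 + B**2/2 + 68*B)
j(-5) - 47*81 = (89 + (1/2)*(-5)**2 + 68*(-5)) - 47*81 = (89 + (1/2)*25 - 340) - 1*3807 = (89 + 25/2 - 340) - 3807 = -477/2 - 3807 = -8091/2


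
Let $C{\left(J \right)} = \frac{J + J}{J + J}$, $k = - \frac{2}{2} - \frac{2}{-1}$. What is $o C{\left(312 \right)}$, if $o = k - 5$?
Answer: $-4$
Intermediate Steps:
$k = 1$ ($k = \left(-2\right) \frac{1}{2} - -2 = -1 + 2 = 1$)
$C{\left(J \right)} = 1$ ($C{\left(J \right)} = \frac{2 J}{2 J} = 2 J \frac{1}{2 J} = 1$)
$o = -4$ ($o = 1 - 5 = -4$)
$o C{\left(312 \right)} = \left(-4\right) 1 = -4$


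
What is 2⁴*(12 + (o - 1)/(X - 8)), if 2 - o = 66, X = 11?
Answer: -464/3 ≈ -154.67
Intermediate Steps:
o = -64 (o = 2 - 1*66 = 2 - 66 = -64)
2⁴*(12 + (o - 1)/(X - 8)) = 2⁴*(12 + (-64 - 1)/(11 - 8)) = 16*(12 - 65/3) = 16*(-29/3) = -464/3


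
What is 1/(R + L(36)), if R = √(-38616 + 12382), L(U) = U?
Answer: 18/13765 - I*√26234/27530 ≈ 0.0013077 - 0.0058834*I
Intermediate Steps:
R = I*√26234 (R = √(-26234) = I*√26234 ≈ 161.97*I)
1/(R + L(36)) = 1/(I*√26234 + 36) = 1/(36 + I*√26234)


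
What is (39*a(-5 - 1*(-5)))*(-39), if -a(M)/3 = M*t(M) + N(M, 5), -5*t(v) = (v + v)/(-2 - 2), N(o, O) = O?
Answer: 22815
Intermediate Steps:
t(v) = v/10 (t(v) = -(v + v)/(5*(-2 - 2)) = -2*v/(5*(-4)) = -2*v*(-1)/(5*4) = -(-1)*v/10 = v/10)
a(M) = -15 - 3*M²/10 (a(M) = -3*(M*(M/10) + 5) = -3*(M²/10 + 5) = -3*(5 + M²/10) = -15 - 3*M²/10)
(39*a(-5 - 1*(-5)))*(-39) = (39*(-15 - 3*(-5 - 1*(-5))²/10))*(-39) = (39*(-15 - 3*(-5 + 5)²/10))*(-39) = (39*(-15 - 3/10*0²))*(-39) = (39*(-15 - 3/10*0))*(-39) = (39*(-15 + 0))*(-39) = (39*(-15))*(-39) = -585*(-39) = 22815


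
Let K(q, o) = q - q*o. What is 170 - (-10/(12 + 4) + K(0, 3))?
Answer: 1365/8 ≈ 170.63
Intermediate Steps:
K(q, o) = q - o*q
170 - (-10/(12 + 4) + K(0, 3)) = 170 - (-10/(12 + 4) + 0*(1 - 1*3)) = 170 - (-10/16 + 0*(1 - 3)) = 170 - ((1/16)*(-10) + 0*(-2)) = 170 - (-5/8 + 0) = 170 - 1*(-5/8) = 170 + 5/8 = 1365/8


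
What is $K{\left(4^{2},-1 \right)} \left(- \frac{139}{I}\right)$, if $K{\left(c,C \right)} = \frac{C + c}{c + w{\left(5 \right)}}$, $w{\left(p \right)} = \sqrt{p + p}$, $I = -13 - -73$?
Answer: $- \frac{278}{123} + \frac{139 \sqrt{10}}{984} \approx -1.8135$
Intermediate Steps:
$I = 60$ ($I = -13 + 73 = 60$)
$w{\left(p \right)} = \sqrt{2} \sqrt{p}$ ($w{\left(p \right)} = \sqrt{2 p} = \sqrt{2} \sqrt{p}$)
$K{\left(c,C \right)} = \frac{C + c}{c + \sqrt{10}}$ ($K{\left(c,C \right)} = \frac{C + c}{c + \sqrt{2} \sqrt{5}} = \frac{C + c}{c + \sqrt{10}}$)
$K{\left(4^{2},-1 \right)} \left(- \frac{139}{I}\right) = \frac{-1 + 4^{2}}{4^{2} + \sqrt{10}} \left(- \frac{139}{60}\right) = \frac{-1 + 16}{16 + \sqrt{10}} \left(\left(-139\right) \frac{1}{60}\right) = \frac{1}{16 + \sqrt{10}} \cdot 15 \left(- \frac{139}{60}\right) = \frac{15}{16 + \sqrt{10}} \left(- \frac{139}{60}\right) = - \frac{139}{4 \left(16 + \sqrt{10}\right)}$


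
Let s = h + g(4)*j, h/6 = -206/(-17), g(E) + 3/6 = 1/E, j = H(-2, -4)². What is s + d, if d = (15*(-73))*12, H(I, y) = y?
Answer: -222212/17 ≈ -13071.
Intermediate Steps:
d = -13140 (d = -1095*12 = -13140)
j = 16 (j = (-4)² = 16)
g(E) = -½ + 1/E
h = 1236/17 (h = 6*(-206/(-17)) = 6*(-206*(-1/17)) = 6*(206/17) = 1236/17 ≈ 72.706)
s = 1168/17 (s = 1236/17 + ((½)*(2 - 1*4)/4)*16 = 1236/17 + ((½)*(¼)*(2 - 4))*16 = 1236/17 + ((½)*(¼)*(-2))*16 = 1236/17 - ¼*16 = 1236/17 - 4 = 1168/17 ≈ 68.706)
s + d = 1168/17 - 13140 = -222212/17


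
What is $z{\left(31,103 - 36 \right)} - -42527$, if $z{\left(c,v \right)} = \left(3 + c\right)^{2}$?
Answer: $43683$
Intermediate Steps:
$z{\left(31,103 - 36 \right)} - -42527 = \left(3 + 31\right)^{2} - -42527 = 34^{2} + 42527 = 1156 + 42527 = 43683$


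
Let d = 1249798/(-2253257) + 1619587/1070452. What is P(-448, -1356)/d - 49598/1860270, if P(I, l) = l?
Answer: -3042228190233072728077/2150004239923372005 ≈ -1415.0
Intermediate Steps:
d = 2311496976163/2412003462164 (d = 1249798*(-1/2253257) + 1619587*(1/1070452) = -1249798/2253257 + 1619587/1070452 = 2311496976163/2412003462164 ≈ 0.95833)
P(-448, -1356)/d - 49598/1860270 = -1356/2311496976163/2412003462164 - 49598/1860270 = -1356*2412003462164/2311496976163 - 49598*1/1860270 = -3270676694694384/2311496976163 - 24799/930135 = -3042228190233072728077/2150004239923372005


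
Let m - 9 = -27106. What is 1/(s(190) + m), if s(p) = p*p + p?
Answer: 1/9193 ≈ 0.00010878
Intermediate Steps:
s(p) = p + p² (s(p) = p² + p = p + p²)
m = -27097 (m = 9 - 27106 = -27097)
1/(s(190) + m) = 1/(190*(1 + 190) - 27097) = 1/(190*191 - 27097) = 1/(36290 - 27097) = 1/9193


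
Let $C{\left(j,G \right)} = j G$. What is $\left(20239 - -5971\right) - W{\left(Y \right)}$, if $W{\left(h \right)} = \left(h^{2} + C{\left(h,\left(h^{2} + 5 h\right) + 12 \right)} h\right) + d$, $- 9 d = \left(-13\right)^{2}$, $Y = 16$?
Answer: $- \frac{568037}{9} \approx -63115.0$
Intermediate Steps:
$C{\left(j,G \right)} = G j$
$d = - \frac{169}{9}$ ($d = - \frac{\left(-13\right)^{2}}{9} = \left(- \frac{1}{9}\right) 169 = - \frac{169}{9} \approx -18.778$)
$W{\left(h \right)} = - \frac{169}{9} + h^{2} + h^{2} \left(12 + h^{2} + 5 h\right)$ ($W{\left(h \right)} = \left(h^{2} + \left(\left(h^{2} + 5 h\right) + 12\right) h h\right) - \frac{169}{9} = \left(h^{2} + \left(12 + h^{2} + 5 h\right) h h\right) - \frac{169}{9} = \left(h^{2} + h \left(12 + h^{2} + 5 h\right) h\right) - \frac{169}{9} = \left(h^{2} + h^{2} \left(12 + h^{2} + 5 h\right)\right) - \frac{169}{9} = - \frac{169}{9} + h^{2} + h^{2} \left(12 + h^{2} + 5 h\right)$)
$\left(20239 - -5971\right) - W{\left(Y \right)} = \left(20239 - -5971\right) - \left(- \frac{169}{9} + 16^{4} + 5 \cdot 16^{3} + 13 \cdot 16^{2}\right) = \left(20239 + 5971\right) - \left(- \frac{169}{9} + 65536 + 5 \cdot 4096 + 13 \cdot 256\right) = 26210 - \left(- \frac{169}{9} + 65536 + 20480 + 3328\right) = 26210 - \frac{803927}{9} = - \frac{568037}{9}$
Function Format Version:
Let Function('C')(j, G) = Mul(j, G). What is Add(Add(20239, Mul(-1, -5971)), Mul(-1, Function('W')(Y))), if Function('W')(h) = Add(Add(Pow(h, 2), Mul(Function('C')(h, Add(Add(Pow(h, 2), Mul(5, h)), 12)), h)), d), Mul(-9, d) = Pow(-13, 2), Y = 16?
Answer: Rational(-568037, 9) ≈ -63115.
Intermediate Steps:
Function('C')(j, G) = Mul(G, j)
d = Rational(-169, 9) (d = Mul(Rational(-1, 9), Pow(-13, 2)) = Mul(Rational(-1, 9), 169) = Rational(-169, 9) ≈ -18.778)
Function('W')(h) = Add(Rational(-169, 9), Pow(h, 2), Mul(Pow(h, 2), Add(12, Pow(h, 2), Mul(5, h)))) (Function('W')(h) = Add(Add(Pow(h, 2), Mul(Mul(Add(Add(Pow(h, 2), Mul(5, h)), 12), h), h)), Rational(-169, 9)) = Add(Add(Pow(h, 2), Mul(Mul(Add(12, Pow(h, 2), Mul(5, h)), h), h)), Rational(-169, 9)) = Add(Add(Pow(h, 2), Mul(Mul(h, Add(12, Pow(h, 2), Mul(5, h))), h)), Rational(-169, 9)) = Add(Add(Pow(h, 2), Mul(Pow(h, 2), Add(12, Pow(h, 2), Mul(5, h)))), Rational(-169, 9)) = Add(Rational(-169, 9), Pow(h, 2), Mul(Pow(h, 2), Add(12, Pow(h, 2), Mul(5, h)))))
Add(Add(20239, Mul(-1, -5971)), Mul(-1, Function('W')(Y))) = Add(Add(20239, Mul(-1, -5971)), Mul(-1, Add(Rational(-169, 9), Pow(16, 4), Mul(5, Pow(16, 3)), Mul(13, Pow(16, 2))))) = Add(Add(20239, 5971), Mul(-1, Add(Rational(-169, 9), 65536, Mul(5, 4096), Mul(13, 256)))) = Add(26210, Mul(-1, Add(Rational(-169, 9), 65536, 20480, 3328))) = Add(26210, Mul(-1, Rational(803927, 9))) = Add(26210, Rational(-803927, 9)) = Rational(-568037, 9)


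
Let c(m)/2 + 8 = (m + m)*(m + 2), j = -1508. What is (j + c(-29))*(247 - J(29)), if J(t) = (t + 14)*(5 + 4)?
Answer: -225120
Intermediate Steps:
J(t) = 126 + 9*t (J(t) = (14 + t)*9 = 126 + 9*t)
c(m) = -16 + 4*m*(2 + m) (c(m) = -16 + 2*((m + m)*(m + 2)) = -16 + 2*((2*m)*(2 + m)) = -16 + 2*(2*m*(2 + m)) = -16 + 4*m*(2 + m))
(j + c(-29))*(247 - J(29)) = (-1508 + (-16 + 4*(-29)**2 + 8*(-29)))*(247 - (126 + 9*29)) = (-1508 + (-16 + 4*841 - 232))*(247 - (126 + 261)) = (-1508 + (-16 + 3364 - 232))*(247 - 1*387) = (-1508 + 3116)*(247 - 387) = 1608*(-140) = -225120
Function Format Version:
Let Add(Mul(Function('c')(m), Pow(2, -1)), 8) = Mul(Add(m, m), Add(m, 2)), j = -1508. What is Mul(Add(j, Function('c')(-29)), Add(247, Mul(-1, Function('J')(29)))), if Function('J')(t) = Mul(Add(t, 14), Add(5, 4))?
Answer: -225120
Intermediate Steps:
Function('J')(t) = Add(126, Mul(9, t)) (Function('J')(t) = Mul(Add(14, t), 9) = Add(126, Mul(9, t)))
Function('c')(m) = Add(-16, Mul(4, m, Add(2, m))) (Function('c')(m) = Add(-16, Mul(2, Mul(Add(m, m), Add(m, 2)))) = Add(-16, Mul(2, Mul(Mul(2, m), Add(2, m)))) = Add(-16, Mul(2, Mul(2, m, Add(2, m)))) = Add(-16, Mul(4, m, Add(2, m))))
Mul(Add(j, Function('c')(-29)), Add(247, Mul(-1, Function('J')(29)))) = Mul(Add(-1508, Add(-16, Mul(4, Pow(-29, 2)), Mul(8, -29))), Add(247, Mul(-1, Add(126, Mul(9, 29))))) = Mul(Add(-1508, Add(-16, Mul(4, 841), -232)), Add(247, Mul(-1, Add(126, 261)))) = Mul(Add(-1508, Add(-16, 3364, -232)), Add(247, Mul(-1, 387))) = Mul(Add(-1508, 3116), Add(247, -387)) = Mul(1608, -140) = -225120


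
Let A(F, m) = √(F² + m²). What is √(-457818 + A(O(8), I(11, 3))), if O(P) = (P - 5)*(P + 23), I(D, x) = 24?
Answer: √(-457818 + 15*√41) ≈ 676.55*I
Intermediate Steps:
O(P) = (-5 + P)*(23 + P)
√(-457818 + A(O(8), I(11, 3))) = √(-457818 + √((-115 + 8² + 18*8)² + 24²)) = √(-457818 + √((-115 + 64 + 144)² + 576)) = √(-457818 + √(93² + 576)) = √(-457818 + √(8649 + 576)) = √(-457818 + √9225) = √(-457818 + 15*√41)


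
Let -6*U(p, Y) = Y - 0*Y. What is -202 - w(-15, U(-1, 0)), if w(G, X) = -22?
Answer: -180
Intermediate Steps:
U(p, Y) = -Y/6 (U(p, Y) = -(Y - 0*Y)/6 = -(Y - 3*0)/6 = -(Y + 0)/6 = -Y/6)
-202 - w(-15, U(-1, 0)) = -202 - 1*(-22) = -202 + 22 = -180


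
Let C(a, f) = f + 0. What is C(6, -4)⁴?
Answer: 256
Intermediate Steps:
C(a, f) = f
C(6, -4)⁴ = (-4)⁴ = 256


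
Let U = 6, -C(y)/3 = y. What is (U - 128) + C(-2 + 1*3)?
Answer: -125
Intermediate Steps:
C(y) = -3*y
(U - 128) + C(-2 + 1*3) = (6 - 128) - 3*(-2 + 1*3) = -122 - 3*(-2 + 3) = -122 - 3*1 = -122 - 3 = -125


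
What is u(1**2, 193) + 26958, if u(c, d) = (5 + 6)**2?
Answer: 27079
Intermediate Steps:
u(c, d) = 121 (u(c, d) = 11**2 = 121)
u(1**2, 193) + 26958 = 121 + 26958 = 27079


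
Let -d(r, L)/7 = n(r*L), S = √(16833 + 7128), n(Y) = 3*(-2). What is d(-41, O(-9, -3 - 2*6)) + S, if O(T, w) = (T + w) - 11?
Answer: 42 + 7*√489 ≈ 196.79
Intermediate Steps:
O(T, w) = -11 + T + w
n(Y) = -6
S = 7*√489 (S = √23961 = 7*√489 ≈ 154.79)
d(r, L) = 42 (d(r, L) = -7*(-6) = 42)
d(-41, O(-9, -3 - 2*6)) + S = 42 + 7*√489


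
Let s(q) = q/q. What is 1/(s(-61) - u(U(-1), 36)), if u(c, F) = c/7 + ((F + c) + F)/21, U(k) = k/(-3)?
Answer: -63/157 ≈ -0.40127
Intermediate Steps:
U(k) = -k/3 (U(k) = k*(-1/3) = -k/3)
s(q) = 1
u(c, F) = 2*F/21 + 4*c/21 (u(c, F) = c*(1/7) + (c + 2*F)*(1/21) = c/7 + (c/21 + 2*F/21) = 2*F/21 + 4*c/21)
1/(s(-61) - u(U(-1), 36)) = 1/(1 - ((2/21)*36 + 4*(-1/3*(-1))/21)) = 1/(1 - (24/7 + (4/21)*(1/3))) = 1/(1 - (24/7 + 4/63)) = 1/(1 - 1*220/63) = 1/(1 - 220/63) = 1/(-157/63) = -63/157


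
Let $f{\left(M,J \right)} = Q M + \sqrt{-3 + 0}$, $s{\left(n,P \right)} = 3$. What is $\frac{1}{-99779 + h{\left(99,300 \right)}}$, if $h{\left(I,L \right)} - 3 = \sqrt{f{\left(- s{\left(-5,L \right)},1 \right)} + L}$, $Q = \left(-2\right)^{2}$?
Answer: $- \frac{1}{99776 - \sqrt{288 + i \sqrt{3}}} \approx -1.0024 \cdot 10^{-5} - 5.1278 \cdot 10^{-12} i$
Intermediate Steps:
$Q = 4$
$f{\left(M,J \right)} = 4 M + i \sqrt{3}$ ($f{\left(M,J \right)} = 4 M + \sqrt{-3 + 0} = 4 M + \sqrt{-3} = 4 M + i \sqrt{3}$)
$h{\left(I,L \right)} = 3 + \sqrt{-12 + L + i \sqrt{3}}$ ($h{\left(I,L \right)} = 3 + \sqrt{\left(4 \left(\left(-1\right) 3\right) + i \sqrt{3}\right) + L} = 3 + \sqrt{\left(4 \left(-3\right) + i \sqrt{3}\right) + L} = 3 + \sqrt{\left(-12 + i \sqrt{3}\right) + L} = 3 + \sqrt{-12 + L + i \sqrt{3}}$)
$\frac{1}{-99779 + h{\left(99,300 \right)}} = \frac{1}{-99779 + \left(3 + \sqrt{-12 + 300 + i \sqrt{3}}\right)} = \frac{1}{-99779 + \left(3 + \sqrt{288 + i \sqrt{3}}\right)} = \frac{1}{-99776 + \sqrt{288 + i \sqrt{3}}}$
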